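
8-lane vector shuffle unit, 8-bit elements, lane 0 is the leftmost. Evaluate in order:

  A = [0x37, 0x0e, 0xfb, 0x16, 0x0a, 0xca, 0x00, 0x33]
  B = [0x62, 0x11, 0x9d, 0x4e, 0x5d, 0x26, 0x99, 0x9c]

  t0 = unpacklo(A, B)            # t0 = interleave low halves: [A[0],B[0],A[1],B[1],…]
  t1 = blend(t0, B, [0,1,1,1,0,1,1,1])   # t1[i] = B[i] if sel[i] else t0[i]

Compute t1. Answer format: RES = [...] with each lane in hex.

RES = [ 0x37  0x11  0x9d  0x4e  0xfb  0x26  0x99  0x9c ]

  t0: 37 62 0e 11 fb 9d 16 4e
  t1: 37 11 9d 4e fb 26 99 9c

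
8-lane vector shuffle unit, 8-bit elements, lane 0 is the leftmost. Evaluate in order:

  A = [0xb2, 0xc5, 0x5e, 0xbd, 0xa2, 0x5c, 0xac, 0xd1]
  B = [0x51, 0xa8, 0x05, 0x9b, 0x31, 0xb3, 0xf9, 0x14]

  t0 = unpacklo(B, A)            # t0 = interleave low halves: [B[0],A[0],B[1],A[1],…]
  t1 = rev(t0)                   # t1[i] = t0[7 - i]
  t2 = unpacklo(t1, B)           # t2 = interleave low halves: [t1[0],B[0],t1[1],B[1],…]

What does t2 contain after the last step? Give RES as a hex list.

RES = [ 0xbd  0x51  0x9b  0xa8  0x5e  0x05  0x05  0x9b ]

t0 = [0x51, 0xb2, 0xa8, 0xc5, 0x05, 0x5e, 0x9b, 0xbd]
t1 = [0xbd, 0x9b, 0x5e, 0x05, 0xc5, 0xa8, 0xb2, 0x51]
t2 = [0xbd, 0x51, 0x9b, 0xa8, 0x5e, 0x05, 0x05, 0x9b]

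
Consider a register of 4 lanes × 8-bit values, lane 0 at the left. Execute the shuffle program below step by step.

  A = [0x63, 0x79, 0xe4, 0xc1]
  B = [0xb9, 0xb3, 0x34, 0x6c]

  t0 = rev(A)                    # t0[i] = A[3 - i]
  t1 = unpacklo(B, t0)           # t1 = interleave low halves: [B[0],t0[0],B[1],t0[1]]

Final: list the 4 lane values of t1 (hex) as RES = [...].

RES = [ 0xb9  0xc1  0xb3  0xe4 ]

  t0: c1 e4 79 63
  t1: b9 c1 b3 e4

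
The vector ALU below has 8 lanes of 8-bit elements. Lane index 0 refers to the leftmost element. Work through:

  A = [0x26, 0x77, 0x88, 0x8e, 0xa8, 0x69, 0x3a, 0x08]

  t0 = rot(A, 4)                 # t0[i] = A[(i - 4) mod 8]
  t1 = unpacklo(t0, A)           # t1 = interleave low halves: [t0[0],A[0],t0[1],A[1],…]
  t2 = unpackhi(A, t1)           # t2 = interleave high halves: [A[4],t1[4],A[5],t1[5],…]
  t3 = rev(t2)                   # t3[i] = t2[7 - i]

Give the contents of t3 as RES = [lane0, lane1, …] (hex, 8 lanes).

RES = [0x8e, 0x08, 0x08, 0x3a, 0x88, 0x69, 0x3a, 0xa8]

t0 = [0xa8, 0x69, 0x3a, 0x08, 0x26, 0x77, 0x88, 0x8e]
t1 = [0xa8, 0x26, 0x69, 0x77, 0x3a, 0x88, 0x08, 0x8e]
t2 = [0xa8, 0x3a, 0x69, 0x88, 0x3a, 0x08, 0x08, 0x8e]
t3 = [0x8e, 0x08, 0x08, 0x3a, 0x88, 0x69, 0x3a, 0xa8]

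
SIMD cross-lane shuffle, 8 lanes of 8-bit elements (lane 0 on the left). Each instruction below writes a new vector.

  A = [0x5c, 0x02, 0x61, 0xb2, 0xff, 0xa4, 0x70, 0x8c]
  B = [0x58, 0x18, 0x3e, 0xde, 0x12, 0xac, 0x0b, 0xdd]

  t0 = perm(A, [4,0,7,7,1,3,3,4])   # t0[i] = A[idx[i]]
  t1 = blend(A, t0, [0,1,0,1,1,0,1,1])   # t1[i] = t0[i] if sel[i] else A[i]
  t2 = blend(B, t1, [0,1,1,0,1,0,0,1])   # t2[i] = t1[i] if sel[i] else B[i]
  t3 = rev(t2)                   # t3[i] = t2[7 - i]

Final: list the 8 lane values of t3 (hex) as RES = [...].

RES = [0xff, 0x0b, 0xac, 0x02, 0xde, 0x61, 0x5c, 0x58]

→ t0 |ff|5c|8c|8c|02|b2|b2|ff|
→ t1 |5c|5c|61|8c|02|a4|b2|ff|
→ t2 |58|5c|61|de|02|ac|0b|ff|
→ t3 |ff|0b|ac|02|de|61|5c|58|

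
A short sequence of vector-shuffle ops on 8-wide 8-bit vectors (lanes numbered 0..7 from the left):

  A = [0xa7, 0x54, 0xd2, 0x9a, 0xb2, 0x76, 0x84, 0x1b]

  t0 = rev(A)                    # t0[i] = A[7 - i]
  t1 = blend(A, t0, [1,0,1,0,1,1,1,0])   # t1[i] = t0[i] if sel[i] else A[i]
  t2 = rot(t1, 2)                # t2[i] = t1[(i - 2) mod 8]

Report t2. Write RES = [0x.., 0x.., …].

RES = [0x54, 0x1b, 0x1b, 0x54, 0x76, 0x9a, 0x9a, 0xd2]

t0 = [0x1b, 0x84, 0x76, 0xb2, 0x9a, 0xd2, 0x54, 0xa7]
t1 = [0x1b, 0x54, 0x76, 0x9a, 0x9a, 0xd2, 0x54, 0x1b]
t2 = [0x54, 0x1b, 0x1b, 0x54, 0x76, 0x9a, 0x9a, 0xd2]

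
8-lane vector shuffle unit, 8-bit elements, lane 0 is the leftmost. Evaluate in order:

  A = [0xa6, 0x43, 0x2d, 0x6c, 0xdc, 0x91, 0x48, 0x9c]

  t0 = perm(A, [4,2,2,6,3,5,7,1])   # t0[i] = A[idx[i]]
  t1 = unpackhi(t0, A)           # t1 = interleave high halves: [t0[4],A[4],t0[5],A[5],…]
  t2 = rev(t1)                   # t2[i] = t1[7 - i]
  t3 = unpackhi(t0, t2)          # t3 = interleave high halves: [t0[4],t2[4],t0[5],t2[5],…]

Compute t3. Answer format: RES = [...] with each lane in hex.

  t0: dc 2d 2d 48 6c 91 9c 43
  t1: 6c dc 91 91 9c 48 43 9c
  t2: 9c 43 48 9c 91 91 dc 6c
  t3: 6c 91 91 91 9c dc 43 6c

RES = [ 0x6c  0x91  0x91  0x91  0x9c  0xdc  0x43  0x6c ]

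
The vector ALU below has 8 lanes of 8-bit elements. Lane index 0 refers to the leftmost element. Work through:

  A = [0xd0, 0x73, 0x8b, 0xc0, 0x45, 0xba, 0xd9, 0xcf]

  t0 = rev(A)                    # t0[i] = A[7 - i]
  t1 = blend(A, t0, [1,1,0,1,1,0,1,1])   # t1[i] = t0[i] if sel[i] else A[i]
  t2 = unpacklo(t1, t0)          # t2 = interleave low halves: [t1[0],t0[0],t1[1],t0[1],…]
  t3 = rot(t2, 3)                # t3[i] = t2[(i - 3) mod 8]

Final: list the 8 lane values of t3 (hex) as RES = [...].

RES = [0xba, 0x45, 0x45, 0xcf, 0xcf, 0xd9, 0xd9, 0x8b]

t0 = [0xcf, 0xd9, 0xba, 0x45, 0xc0, 0x8b, 0x73, 0xd0]
t1 = [0xcf, 0xd9, 0x8b, 0x45, 0xc0, 0xba, 0x73, 0xd0]
t2 = [0xcf, 0xcf, 0xd9, 0xd9, 0x8b, 0xba, 0x45, 0x45]
t3 = [0xba, 0x45, 0x45, 0xcf, 0xcf, 0xd9, 0xd9, 0x8b]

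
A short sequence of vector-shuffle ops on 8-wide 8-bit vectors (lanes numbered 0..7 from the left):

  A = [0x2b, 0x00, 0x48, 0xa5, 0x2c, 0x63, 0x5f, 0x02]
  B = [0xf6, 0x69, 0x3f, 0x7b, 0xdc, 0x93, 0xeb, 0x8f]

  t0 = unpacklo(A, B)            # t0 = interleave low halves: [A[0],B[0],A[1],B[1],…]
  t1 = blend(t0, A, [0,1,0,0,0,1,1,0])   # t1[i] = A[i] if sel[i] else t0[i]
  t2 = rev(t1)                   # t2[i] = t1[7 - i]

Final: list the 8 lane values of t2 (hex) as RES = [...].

  t0: 2b f6 00 69 48 3f a5 7b
  t1: 2b 00 00 69 48 63 5f 7b
  t2: 7b 5f 63 48 69 00 00 2b

RES = [0x7b, 0x5f, 0x63, 0x48, 0x69, 0x00, 0x00, 0x2b]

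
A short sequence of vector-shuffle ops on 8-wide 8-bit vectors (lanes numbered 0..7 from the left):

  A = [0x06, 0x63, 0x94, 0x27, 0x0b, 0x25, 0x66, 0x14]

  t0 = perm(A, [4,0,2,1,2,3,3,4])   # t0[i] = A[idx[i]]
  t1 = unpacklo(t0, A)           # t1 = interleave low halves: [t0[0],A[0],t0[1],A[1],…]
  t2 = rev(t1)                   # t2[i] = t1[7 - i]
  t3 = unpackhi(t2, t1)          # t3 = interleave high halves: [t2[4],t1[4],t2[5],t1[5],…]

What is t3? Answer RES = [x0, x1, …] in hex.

  t0: 0b 06 94 63 94 27 27 0b
  t1: 0b 06 06 63 94 94 63 27
  t2: 27 63 94 94 63 06 06 0b
  t3: 63 94 06 94 06 63 0b 27

RES = [ 0x63  0x94  0x06  0x94  0x06  0x63  0x0b  0x27 ]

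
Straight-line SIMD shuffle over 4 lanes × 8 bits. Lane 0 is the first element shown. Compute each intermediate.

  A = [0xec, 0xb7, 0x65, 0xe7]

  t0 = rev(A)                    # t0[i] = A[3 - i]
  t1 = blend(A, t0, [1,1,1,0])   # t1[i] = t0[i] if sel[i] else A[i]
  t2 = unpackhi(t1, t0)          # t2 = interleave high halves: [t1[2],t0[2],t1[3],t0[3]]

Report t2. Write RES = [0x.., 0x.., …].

RES = [0xb7, 0xb7, 0xe7, 0xec]

t0 = [0xe7, 0x65, 0xb7, 0xec]
t1 = [0xe7, 0x65, 0xb7, 0xe7]
t2 = [0xb7, 0xb7, 0xe7, 0xec]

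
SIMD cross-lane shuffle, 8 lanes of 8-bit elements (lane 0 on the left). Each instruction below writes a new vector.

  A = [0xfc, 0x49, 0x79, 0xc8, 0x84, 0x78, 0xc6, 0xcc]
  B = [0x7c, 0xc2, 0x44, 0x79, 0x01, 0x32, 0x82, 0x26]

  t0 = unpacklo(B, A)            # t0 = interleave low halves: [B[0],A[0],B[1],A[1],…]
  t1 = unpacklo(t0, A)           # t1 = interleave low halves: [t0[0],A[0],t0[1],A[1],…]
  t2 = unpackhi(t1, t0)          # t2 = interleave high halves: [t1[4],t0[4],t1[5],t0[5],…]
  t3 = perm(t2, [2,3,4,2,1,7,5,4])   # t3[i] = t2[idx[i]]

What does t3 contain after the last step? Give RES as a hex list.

t0 = [0x7c, 0xfc, 0xc2, 0x49, 0x44, 0x79, 0x79, 0xc8]
t1 = [0x7c, 0xfc, 0xfc, 0x49, 0xc2, 0x79, 0x49, 0xc8]
t2 = [0xc2, 0x44, 0x79, 0x79, 0x49, 0x79, 0xc8, 0xc8]
t3 = [0x79, 0x79, 0x49, 0x79, 0x44, 0xc8, 0x79, 0x49]

RES = [0x79, 0x79, 0x49, 0x79, 0x44, 0xc8, 0x79, 0x49]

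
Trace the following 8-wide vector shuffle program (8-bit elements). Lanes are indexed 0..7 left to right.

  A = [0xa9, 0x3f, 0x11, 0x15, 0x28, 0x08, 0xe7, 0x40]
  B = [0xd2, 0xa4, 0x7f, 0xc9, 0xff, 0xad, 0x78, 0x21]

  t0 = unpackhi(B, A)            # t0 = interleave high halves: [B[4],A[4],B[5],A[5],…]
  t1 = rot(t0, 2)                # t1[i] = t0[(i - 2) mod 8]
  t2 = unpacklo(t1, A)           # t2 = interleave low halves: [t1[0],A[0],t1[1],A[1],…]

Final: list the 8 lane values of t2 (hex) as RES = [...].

RES = [0x21, 0xa9, 0x40, 0x3f, 0xff, 0x11, 0x28, 0x15]

→ t0 |ff|28|ad|08|78|e7|21|40|
→ t1 |21|40|ff|28|ad|08|78|e7|
→ t2 |21|a9|40|3f|ff|11|28|15|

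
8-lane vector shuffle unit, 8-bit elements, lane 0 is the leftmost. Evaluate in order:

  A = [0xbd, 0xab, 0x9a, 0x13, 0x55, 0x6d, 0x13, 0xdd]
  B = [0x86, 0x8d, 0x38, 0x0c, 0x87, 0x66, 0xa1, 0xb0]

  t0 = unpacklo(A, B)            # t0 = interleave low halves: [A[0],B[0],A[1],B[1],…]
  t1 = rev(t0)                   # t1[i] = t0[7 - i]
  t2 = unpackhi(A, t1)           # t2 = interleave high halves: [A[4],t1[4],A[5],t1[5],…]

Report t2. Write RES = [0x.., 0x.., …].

  t0: bd 86 ab 8d 9a 38 13 0c
  t1: 0c 13 38 9a 8d ab 86 bd
  t2: 55 8d 6d ab 13 86 dd bd

RES = [ 0x55  0x8d  0x6d  0xab  0x13  0x86  0xdd  0xbd ]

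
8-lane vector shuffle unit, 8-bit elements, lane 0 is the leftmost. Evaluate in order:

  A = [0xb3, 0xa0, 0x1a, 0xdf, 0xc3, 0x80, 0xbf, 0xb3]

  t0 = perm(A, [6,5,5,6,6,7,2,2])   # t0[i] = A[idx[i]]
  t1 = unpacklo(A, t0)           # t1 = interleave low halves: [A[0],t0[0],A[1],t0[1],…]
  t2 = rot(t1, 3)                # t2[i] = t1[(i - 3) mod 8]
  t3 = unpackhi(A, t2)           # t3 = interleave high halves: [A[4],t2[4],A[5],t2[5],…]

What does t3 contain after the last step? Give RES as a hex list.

→ t0 |bf|80|80|bf|bf|b3|1a|1a|
→ t1 |b3|bf|a0|80|1a|80|df|bf|
→ t2 |80|df|bf|b3|bf|a0|80|1a|
→ t3 |c3|bf|80|a0|bf|80|b3|1a|

RES = [ 0xc3  0xbf  0x80  0xa0  0xbf  0x80  0xb3  0x1a ]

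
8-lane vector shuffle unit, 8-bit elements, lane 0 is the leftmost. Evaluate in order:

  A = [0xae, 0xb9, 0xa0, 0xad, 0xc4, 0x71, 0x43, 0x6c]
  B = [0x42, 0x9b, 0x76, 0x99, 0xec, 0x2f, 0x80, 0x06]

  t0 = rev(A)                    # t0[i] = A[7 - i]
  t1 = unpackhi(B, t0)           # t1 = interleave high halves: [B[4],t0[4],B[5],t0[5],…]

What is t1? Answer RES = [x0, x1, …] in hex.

t0 = [0x6c, 0x43, 0x71, 0xc4, 0xad, 0xa0, 0xb9, 0xae]
t1 = [0xec, 0xad, 0x2f, 0xa0, 0x80, 0xb9, 0x06, 0xae]

RES = [ 0xec  0xad  0x2f  0xa0  0x80  0xb9  0x06  0xae ]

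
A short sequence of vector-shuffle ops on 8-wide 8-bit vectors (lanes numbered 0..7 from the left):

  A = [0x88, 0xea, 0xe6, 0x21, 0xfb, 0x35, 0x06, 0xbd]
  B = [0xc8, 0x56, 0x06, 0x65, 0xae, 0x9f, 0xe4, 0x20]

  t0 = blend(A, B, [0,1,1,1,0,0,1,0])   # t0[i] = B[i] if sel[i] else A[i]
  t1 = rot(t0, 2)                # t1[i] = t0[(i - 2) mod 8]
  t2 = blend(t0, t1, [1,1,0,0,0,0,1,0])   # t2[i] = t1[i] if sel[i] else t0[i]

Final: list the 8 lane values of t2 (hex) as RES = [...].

RES = [0xe4, 0xbd, 0x06, 0x65, 0xfb, 0x35, 0xfb, 0xbd]

→ t0 |88|56|06|65|fb|35|e4|bd|
→ t1 |e4|bd|88|56|06|65|fb|35|
→ t2 |e4|bd|06|65|fb|35|fb|bd|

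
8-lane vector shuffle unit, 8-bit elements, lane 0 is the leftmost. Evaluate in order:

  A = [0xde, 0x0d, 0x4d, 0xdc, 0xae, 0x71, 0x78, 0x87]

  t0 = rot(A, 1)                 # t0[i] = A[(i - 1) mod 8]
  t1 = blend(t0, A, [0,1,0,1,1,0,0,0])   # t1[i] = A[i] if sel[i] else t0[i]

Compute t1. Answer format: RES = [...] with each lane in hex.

  t0: 87 de 0d 4d dc ae 71 78
  t1: 87 0d 0d dc ae ae 71 78

RES = [ 0x87  0x0d  0x0d  0xdc  0xae  0xae  0x71  0x78 ]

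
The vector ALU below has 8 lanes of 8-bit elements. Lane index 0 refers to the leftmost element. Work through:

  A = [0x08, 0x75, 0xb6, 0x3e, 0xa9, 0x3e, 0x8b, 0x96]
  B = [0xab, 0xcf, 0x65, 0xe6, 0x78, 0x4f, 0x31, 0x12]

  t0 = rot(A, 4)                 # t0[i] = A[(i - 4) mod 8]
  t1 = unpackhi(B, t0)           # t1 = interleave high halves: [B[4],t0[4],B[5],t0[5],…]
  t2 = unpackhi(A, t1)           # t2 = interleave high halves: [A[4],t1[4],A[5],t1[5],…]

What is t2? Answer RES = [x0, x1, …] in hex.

  t0: a9 3e 8b 96 08 75 b6 3e
  t1: 78 08 4f 75 31 b6 12 3e
  t2: a9 31 3e b6 8b 12 96 3e

RES = [ 0xa9  0x31  0x3e  0xb6  0x8b  0x12  0x96  0x3e ]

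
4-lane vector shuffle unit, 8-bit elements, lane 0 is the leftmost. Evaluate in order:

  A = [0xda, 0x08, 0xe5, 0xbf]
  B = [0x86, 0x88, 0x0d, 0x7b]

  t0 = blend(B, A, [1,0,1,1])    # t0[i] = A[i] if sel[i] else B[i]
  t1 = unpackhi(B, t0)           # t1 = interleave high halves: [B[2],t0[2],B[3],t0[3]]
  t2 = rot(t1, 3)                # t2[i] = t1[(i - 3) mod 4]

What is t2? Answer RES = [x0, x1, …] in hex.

RES = [0xe5, 0x7b, 0xbf, 0x0d]

  t0: da 88 e5 bf
  t1: 0d e5 7b bf
  t2: e5 7b bf 0d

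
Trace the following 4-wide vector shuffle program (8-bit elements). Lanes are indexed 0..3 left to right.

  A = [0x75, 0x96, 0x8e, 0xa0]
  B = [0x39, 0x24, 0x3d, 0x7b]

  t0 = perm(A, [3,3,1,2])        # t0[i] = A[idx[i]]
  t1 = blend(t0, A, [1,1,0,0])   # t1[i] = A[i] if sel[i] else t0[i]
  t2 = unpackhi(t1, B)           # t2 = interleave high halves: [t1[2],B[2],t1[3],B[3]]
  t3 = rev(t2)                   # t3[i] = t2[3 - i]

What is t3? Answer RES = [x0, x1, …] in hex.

RES = [ 0x7b  0x8e  0x3d  0x96 ]

t0 = [0xa0, 0xa0, 0x96, 0x8e]
t1 = [0x75, 0x96, 0x96, 0x8e]
t2 = [0x96, 0x3d, 0x8e, 0x7b]
t3 = [0x7b, 0x8e, 0x3d, 0x96]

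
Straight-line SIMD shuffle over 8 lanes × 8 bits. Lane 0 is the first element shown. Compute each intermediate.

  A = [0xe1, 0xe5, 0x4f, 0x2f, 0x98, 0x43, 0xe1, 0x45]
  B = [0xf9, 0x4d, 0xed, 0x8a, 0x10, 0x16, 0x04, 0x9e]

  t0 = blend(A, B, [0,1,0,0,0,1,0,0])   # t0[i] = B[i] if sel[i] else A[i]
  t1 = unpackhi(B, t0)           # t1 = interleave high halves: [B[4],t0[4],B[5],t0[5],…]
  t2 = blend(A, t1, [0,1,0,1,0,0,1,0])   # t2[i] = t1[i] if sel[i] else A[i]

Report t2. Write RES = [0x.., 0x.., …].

→ t0 |e1|4d|4f|2f|98|16|e1|45|
→ t1 |10|98|16|16|04|e1|9e|45|
→ t2 |e1|98|4f|16|98|43|9e|45|

RES = [0xe1, 0x98, 0x4f, 0x16, 0x98, 0x43, 0x9e, 0x45]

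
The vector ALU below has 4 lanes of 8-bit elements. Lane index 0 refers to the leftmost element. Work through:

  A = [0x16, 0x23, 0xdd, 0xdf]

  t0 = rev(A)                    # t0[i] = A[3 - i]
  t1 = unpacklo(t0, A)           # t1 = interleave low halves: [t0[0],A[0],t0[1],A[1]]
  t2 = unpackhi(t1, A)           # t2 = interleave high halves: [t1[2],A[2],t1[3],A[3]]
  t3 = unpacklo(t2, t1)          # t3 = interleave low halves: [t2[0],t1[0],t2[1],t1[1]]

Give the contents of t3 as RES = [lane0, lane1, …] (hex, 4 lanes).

t0 = [0xdf, 0xdd, 0x23, 0x16]
t1 = [0xdf, 0x16, 0xdd, 0x23]
t2 = [0xdd, 0xdd, 0x23, 0xdf]
t3 = [0xdd, 0xdf, 0xdd, 0x16]

RES = [0xdd, 0xdf, 0xdd, 0x16]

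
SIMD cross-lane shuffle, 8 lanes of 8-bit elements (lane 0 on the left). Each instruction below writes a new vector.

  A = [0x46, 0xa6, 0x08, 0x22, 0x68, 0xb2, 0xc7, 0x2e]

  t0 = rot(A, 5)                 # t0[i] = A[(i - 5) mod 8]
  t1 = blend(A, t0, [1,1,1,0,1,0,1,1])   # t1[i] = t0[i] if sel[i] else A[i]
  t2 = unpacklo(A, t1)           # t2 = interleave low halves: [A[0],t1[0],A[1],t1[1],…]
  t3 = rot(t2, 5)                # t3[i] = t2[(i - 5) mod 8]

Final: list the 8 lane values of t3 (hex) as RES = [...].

RES = [ 0x68  0x08  0xb2  0x22  0x22  0x46  0x22  0xa6 ]

→ t0 |22|68|b2|c7|2e|46|a6|08|
→ t1 |22|68|b2|22|2e|b2|a6|08|
→ t2 |46|22|a6|68|08|b2|22|22|
→ t3 |68|08|b2|22|22|46|22|a6|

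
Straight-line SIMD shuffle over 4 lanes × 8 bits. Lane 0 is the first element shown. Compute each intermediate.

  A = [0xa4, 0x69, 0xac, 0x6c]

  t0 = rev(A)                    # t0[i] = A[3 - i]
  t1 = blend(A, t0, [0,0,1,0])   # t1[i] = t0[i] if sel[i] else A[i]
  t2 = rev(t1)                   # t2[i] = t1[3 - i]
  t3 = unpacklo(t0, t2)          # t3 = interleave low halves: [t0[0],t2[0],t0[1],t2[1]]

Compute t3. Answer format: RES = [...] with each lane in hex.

t0 = [0x6c, 0xac, 0x69, 0xa4]
t1 = [0xa4, 0x69, 0x69, 0x6c]
t2 = [0x6c, 0x69, 0x69, 0xa4]
t3 = [0x6c, 0x6c, 0xac, 0x69]

RES = [0x6c, 0x6c, 0xac, 0x69]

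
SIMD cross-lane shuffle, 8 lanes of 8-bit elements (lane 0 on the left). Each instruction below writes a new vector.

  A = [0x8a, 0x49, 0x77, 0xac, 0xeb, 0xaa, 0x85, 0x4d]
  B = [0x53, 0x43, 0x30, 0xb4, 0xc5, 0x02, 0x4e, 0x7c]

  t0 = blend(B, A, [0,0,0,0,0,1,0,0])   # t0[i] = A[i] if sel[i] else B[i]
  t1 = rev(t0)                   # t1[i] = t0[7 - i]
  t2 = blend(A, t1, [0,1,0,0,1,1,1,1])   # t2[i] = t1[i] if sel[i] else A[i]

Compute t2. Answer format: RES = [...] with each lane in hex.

RES = [ 0x8a  0x4e  0x77  0xac  0xb4  0x30  0x43  0x53 ]

  t0: 53 43 30 b4 c5 aa 4e 7c
  t1: 7c 4e aa c5 b4 30 43 53
  t2: 8a 4e 77 ac b4 30 43 53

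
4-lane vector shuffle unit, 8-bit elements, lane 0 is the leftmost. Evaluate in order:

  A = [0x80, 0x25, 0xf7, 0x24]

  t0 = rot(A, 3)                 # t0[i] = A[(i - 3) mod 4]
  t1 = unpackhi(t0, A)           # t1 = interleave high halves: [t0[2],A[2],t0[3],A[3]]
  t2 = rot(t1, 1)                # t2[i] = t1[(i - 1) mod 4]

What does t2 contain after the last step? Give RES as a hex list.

RES = [0x24, 0x24, 0xf7, 0x80]

→ t0 |25|f7|24|80|
→ t1 |24|f7|80|24|
→ t2 |24|24|f7|80|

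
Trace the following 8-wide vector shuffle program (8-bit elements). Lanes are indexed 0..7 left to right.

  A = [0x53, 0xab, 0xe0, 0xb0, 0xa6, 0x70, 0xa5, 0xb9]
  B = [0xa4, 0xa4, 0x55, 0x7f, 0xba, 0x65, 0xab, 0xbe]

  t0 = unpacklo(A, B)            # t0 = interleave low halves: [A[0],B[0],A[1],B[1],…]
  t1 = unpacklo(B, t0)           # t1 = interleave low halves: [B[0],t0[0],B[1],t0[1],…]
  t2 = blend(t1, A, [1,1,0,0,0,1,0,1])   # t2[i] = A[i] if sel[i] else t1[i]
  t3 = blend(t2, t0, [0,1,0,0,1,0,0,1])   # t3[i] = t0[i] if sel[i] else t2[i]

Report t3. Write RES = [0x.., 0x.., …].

RES = [ 0x53  0xa4  0xa4  0xa4  0xe0  0x70  0x7f  0x7f ]

→ t0 |53|a4|ab|a4|e0|55|b0|7f|
→ t1 |a4|53|a4|a4|55|ab|7f|a4|
→ t2 |53|ab|a4|a4|55|70|7f|b9|
→ t3 |53|a4|a4|a4|e0|70|7f|7f|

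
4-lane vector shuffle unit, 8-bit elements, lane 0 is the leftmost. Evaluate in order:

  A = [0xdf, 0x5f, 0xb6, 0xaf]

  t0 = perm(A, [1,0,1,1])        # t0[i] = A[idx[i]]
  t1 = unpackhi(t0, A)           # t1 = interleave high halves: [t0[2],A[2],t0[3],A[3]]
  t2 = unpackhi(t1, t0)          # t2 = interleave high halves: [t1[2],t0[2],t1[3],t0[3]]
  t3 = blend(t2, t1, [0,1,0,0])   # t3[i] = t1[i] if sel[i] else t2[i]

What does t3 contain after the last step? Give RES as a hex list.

→ t0 |5f|df|5f|5f|
→ t1 |5f|b6|5f|af|
→ t2 |5f|5f|af|5f|
→ t3 |5f|b6|af|5f|

RES = [ 0x5f  0xb6  0xaf  0x5f ]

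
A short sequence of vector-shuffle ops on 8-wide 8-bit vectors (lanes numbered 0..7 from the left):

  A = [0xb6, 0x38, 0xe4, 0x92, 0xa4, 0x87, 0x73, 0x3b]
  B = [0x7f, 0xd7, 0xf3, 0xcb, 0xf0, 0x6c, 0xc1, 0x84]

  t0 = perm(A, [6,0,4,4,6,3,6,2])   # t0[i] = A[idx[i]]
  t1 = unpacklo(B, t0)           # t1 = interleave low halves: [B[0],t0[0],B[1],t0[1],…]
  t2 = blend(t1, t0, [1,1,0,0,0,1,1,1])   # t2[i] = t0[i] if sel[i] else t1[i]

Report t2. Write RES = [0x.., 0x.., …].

RES = [0x73, 0xb6, 0xd7, 0xb6, 0xf3, 0x92, 0x73, 0xe4]

t0 = [0x73, 0xb6, 0xa4, 0xa4, 0x73, 0x92, 0x73, 0xe4]
t1 = [0x7f, 0x73, 0xd7, 0xb6, 0xf3, 0xa4, 0xcb, 0xa4]
t2 = [0x73, 0xb6, 0xd7, 0xb6, 0xf3, 0x92, 0x73, 0xe4]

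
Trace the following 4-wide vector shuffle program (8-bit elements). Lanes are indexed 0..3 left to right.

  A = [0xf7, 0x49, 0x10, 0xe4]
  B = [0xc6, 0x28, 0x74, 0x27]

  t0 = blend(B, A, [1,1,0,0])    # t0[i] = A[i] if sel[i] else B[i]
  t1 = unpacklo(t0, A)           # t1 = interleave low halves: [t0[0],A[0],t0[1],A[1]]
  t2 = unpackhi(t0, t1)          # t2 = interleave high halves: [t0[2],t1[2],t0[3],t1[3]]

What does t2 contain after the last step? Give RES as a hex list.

→ t0 |f7|49|74|27|
→ t1 |f7|f7|49|49|
→ t2 |74|49|27|49|

RES = [0x74, 0x49, 0x27, 0x49]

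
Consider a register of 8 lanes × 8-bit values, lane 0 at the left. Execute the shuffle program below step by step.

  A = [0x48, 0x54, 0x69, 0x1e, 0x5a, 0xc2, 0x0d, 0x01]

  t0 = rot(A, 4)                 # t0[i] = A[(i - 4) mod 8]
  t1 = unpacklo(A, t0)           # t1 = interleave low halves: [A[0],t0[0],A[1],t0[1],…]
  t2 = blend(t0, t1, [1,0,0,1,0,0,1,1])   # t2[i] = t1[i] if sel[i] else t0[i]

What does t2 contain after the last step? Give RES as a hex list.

RES = [ 0x48  0xc2  0x0d  0xc2  0x48  0x54  0x1e  0x01 ]

t0 = [0x5a, 0xc2, 0x0d, 0x01, 0x48, 0x54, 0x69, 0x1e]
t1 = [0x48, 0x5a, 0x54, 0xc2, 0x69, 0x0d, 0x1e, 0x01]
t2 = [0x48, 0xc2, 0x0d, 0xc2, 0x48, 0x54, 0x1e, 0x01]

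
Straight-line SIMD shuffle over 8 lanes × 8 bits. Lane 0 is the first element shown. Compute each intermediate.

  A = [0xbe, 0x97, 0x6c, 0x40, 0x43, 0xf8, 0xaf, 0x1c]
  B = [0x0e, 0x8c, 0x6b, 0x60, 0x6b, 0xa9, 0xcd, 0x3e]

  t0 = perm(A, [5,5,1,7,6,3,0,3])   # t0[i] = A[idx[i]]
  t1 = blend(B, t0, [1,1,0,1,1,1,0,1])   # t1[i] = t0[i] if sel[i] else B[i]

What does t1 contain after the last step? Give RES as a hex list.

  t0: f8 f8 97 1c af 40 be 40
  t1: f8 f8 6b 1c af 40 cd 40

RES = [0xf8, 0xf8, 0x6b, 0x1c, 0xaf, 0x40, 0xcd, 0x40]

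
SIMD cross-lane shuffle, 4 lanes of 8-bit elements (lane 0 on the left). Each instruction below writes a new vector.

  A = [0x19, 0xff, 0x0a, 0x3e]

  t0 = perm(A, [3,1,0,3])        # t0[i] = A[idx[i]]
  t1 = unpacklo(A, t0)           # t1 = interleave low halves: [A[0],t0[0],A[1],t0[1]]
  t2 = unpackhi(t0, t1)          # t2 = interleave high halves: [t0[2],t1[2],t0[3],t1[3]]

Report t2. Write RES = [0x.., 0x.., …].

  t0: 3e ff 19 3e
  t1: 19 3e ff ff
  t2: 19 ff 3e ff

RES = [0x19, 0xff, 0x3e, 0xff]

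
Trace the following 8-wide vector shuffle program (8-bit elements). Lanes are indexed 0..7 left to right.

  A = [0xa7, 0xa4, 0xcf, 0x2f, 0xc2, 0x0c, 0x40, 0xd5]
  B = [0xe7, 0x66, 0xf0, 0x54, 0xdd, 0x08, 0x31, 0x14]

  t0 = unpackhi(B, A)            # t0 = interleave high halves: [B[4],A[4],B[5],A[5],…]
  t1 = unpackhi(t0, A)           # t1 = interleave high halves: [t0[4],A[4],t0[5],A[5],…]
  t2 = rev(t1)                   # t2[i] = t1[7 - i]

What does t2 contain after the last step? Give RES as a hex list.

RES = [ 0xd5  0xd5  0x40  0x14  0x0c  0x40  0xc2  0x31 ]

t0 = [0xdd, 0xc2, 0x08, 0x0c, 0x31, 0x40, 0x14, 0xd5]
t1 = [0x31, 0xc2, 0x40, 0x0c, 0x14, 0x40, 0xd5, 0xd5]
t2 = [0xd5, 0xd5, 0x40, 0x14, 0x0c, 0x40, 0xc2, 0x31]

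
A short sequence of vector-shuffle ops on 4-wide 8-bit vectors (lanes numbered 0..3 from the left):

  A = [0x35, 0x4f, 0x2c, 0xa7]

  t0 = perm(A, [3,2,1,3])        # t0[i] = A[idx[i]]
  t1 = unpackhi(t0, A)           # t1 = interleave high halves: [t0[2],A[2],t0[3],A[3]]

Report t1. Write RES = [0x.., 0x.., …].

→ t0 |a7|2c|4f|a7|
→ t1 |4f|2c|a7|a7|

RES = [0x4f, 0x2c, 0xa7, 0xa7]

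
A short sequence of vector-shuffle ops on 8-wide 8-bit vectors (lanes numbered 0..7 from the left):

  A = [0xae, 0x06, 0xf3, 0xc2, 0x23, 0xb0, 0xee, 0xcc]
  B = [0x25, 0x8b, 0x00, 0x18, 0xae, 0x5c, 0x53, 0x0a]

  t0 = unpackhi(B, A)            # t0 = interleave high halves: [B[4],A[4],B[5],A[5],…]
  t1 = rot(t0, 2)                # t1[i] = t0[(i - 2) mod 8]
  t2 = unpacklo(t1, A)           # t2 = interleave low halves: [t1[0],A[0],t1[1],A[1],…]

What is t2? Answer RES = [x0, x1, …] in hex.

t0 = [0xae, 0x23, 0x5c, 0xb0, 0x53, 0xee, 0x0a, 0xcc]
t1 = [0x0a, 0xcc, 0xae, 0x23, 0x5c, 0xb0, 0x53, 0xee]
t2 = [0x0a, 0xae, 0xcc, 0x06, 0xae, 0xf3, 0x23, 0xc2]

RES = [ 0x0a  0xae  0xcc  0x06  0xae  0xf3  0x23  0xc2 ]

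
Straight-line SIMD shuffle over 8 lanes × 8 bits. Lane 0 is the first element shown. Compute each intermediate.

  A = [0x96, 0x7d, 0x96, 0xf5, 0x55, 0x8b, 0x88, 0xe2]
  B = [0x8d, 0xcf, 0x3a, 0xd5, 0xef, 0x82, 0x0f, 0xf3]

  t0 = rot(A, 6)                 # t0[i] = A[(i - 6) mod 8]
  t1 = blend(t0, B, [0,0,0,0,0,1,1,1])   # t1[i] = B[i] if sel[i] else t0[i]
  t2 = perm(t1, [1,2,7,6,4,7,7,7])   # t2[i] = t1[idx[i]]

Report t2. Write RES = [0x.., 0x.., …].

RES = [0xf5, 0x55, 0xf3, 0x0f, 0x88, 0xf3, 0xf3, 0xf3]

  t0: 96 f5 55 8b 88 e2 96 7d
  t1: 96 f5 55 8b 88 82 0f f3
  t2: f5 55 f3 0f 88 f3 f3 f3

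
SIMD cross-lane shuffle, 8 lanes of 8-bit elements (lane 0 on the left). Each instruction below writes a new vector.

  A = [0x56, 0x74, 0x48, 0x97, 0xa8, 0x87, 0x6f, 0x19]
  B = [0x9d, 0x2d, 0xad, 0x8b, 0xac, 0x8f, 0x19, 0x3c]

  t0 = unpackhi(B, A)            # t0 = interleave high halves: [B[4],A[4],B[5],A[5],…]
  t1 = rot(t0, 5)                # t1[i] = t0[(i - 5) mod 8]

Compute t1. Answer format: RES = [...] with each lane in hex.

RES = [ 0x87  0x19  0x6f  0x3c  0x19  0xac  0xa8  0x8f ]

→ t0 |ac|a8|8f|87|19|6f|3c|19|
→ t1 |87|19|6f|3c|19|ac|a8|8f|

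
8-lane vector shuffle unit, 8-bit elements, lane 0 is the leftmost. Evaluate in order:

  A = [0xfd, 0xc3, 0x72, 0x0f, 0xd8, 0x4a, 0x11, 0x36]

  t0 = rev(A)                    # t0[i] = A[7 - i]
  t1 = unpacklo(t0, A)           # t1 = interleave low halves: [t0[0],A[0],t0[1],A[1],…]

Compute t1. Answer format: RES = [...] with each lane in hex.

→ t0 |36|11|4a|d8|0f|72|c3|fd|
→ t1 |36|fd|11|c3|4a|72|d8|0f|

RES = [ 0x36  0xfd  0x11  0xc3  0x4a  0x72  0xd8  0x0f ]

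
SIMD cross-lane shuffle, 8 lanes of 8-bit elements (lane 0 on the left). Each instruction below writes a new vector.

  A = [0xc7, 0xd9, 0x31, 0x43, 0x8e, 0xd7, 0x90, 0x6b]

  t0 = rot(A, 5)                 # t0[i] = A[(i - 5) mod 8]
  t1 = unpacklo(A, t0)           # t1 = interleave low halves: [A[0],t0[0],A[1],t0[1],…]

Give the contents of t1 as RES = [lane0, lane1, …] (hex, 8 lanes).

RES = [ 0xc7  0x43  0xd9  0x8e  0x31  0xd7  0x43  0x90 ]

→ t0 |43|8e|d7|90|6b|c7|d9|31|
→ t1 |c7|43|d9|8e|31|d7|43|90|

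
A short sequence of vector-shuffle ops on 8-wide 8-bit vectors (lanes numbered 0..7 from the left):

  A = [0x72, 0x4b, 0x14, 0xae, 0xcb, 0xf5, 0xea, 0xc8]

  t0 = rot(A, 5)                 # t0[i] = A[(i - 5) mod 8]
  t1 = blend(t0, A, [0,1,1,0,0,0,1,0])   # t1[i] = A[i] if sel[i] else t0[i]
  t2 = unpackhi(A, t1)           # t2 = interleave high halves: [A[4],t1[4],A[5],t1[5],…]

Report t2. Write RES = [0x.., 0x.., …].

RES = [0xcb, 0xc8, 0xf5, 0x72, 0xea, 0xea, 0xc8, 0x14]

  t0: ae cb f5 ea c8 72 4b 14
  t1: ae 4b 14 ea c8 72 ea 14
  t2: cb c8 f5 72 ea ea c8 14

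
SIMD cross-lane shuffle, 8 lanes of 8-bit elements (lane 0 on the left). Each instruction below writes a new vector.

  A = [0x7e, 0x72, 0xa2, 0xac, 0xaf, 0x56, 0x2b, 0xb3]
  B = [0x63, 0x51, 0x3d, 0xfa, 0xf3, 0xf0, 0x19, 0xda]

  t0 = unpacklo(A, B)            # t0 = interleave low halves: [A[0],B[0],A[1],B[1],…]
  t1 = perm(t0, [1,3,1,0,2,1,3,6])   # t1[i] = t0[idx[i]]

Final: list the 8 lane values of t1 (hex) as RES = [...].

RES = [0x63, 0x51, 0x63, 0x7e, 0x72, 0x63, 0x51, 0xac]

  t0: 7e 63 72 51 a2 3d ac fa
  t1: 63 51 63 7e 72 63 51 ac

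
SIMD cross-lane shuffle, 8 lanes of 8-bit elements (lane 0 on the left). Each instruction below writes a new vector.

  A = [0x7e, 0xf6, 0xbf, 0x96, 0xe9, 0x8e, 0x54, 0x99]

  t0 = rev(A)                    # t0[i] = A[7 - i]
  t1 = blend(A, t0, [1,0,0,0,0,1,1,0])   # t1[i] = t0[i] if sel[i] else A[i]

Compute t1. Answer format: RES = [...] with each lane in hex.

→ t0 |99|54|8e|e9|96|bf|f6|7e|
→ t1 |99|f6|bf|96|e9|bf|f6|99|

RES = [0x99, 0xf6, 0xbf, 0x96, 0xe9, 0xbf, 0xf6, 0x99]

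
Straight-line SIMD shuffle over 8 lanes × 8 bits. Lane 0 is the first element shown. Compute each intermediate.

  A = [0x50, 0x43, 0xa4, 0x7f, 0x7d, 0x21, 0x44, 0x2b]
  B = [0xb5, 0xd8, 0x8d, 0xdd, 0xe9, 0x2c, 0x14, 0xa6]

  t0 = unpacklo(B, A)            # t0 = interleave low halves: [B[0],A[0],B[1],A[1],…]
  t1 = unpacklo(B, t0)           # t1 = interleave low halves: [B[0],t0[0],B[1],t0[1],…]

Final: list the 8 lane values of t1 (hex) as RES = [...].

  t0: b5 50 d8 43 8d a4 dd 7f
  t1: b5 b5 d8 50 8d d8 dd 43

RES = [ 0xb5  0xb5  0xd8  0x50  0x8d  0xd8  0xdd  0x43 ]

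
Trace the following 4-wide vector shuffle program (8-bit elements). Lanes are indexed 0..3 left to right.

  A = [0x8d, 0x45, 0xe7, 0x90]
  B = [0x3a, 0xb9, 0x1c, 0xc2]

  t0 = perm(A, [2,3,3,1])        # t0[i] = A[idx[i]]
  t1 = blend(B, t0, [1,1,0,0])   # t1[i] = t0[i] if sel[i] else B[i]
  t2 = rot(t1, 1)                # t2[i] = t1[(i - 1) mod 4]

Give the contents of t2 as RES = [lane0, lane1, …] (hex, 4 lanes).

  t0: e7 90 90 45
  t1: e7 90 1c c2
  t2: c2 e7 90 1c

RES = [0xc2, 0xe7, 0x90, 0x1c]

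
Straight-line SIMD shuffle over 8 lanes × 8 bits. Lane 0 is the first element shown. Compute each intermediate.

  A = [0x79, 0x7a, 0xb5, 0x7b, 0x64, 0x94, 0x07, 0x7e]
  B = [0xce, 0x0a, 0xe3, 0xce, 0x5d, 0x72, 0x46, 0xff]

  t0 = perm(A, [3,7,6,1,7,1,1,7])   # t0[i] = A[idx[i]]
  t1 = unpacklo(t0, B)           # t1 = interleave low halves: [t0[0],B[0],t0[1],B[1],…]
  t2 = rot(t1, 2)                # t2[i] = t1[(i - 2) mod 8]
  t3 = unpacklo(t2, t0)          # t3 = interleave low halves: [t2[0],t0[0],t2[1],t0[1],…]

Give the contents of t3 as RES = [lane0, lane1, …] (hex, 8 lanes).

RES = [0x7a, 0x7b, 0xce, 0x7e, 0x7b, 0x07, 0xce, 0x7a]

→ t0 |7b|7e|07|7a|7e|7a|7a|7e|
→ t1 |7b|ce|7e|0a|07|e3|7a|ce|
→ t2 |7a|ce|7b|ce|7e|0a|07|e3|
→ t3 |7a|7b|ce|7e|7b|07|ce|7a|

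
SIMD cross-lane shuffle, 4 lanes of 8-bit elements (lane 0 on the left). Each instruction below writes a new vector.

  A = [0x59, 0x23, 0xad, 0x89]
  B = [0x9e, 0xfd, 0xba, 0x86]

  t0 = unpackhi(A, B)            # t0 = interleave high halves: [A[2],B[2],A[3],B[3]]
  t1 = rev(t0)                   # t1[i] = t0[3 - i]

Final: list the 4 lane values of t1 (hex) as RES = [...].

RES = [ 0x86  0x89  0xba  0xad ]

→ t0 |ad|ba|89|86|
→ t1 |86|89|ba|ad|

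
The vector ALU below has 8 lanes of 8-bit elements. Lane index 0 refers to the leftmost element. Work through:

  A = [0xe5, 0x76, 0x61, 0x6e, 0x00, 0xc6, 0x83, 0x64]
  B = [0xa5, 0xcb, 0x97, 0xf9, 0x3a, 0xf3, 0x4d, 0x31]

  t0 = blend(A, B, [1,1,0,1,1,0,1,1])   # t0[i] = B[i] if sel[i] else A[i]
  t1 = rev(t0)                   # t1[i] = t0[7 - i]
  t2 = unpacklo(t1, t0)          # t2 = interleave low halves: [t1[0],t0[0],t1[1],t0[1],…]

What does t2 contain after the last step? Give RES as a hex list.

  t0: a5 cb 61 f9 3a c6 4d 31
  t1: 31 4d c6 3a f9 61 cb a5
  t2: 31 a5 4d cb c6 61 3a f9

RES = [ 0x31  0xa5  0x4d  0xcb  0xc6  0x61  0x3a  0xf9 ]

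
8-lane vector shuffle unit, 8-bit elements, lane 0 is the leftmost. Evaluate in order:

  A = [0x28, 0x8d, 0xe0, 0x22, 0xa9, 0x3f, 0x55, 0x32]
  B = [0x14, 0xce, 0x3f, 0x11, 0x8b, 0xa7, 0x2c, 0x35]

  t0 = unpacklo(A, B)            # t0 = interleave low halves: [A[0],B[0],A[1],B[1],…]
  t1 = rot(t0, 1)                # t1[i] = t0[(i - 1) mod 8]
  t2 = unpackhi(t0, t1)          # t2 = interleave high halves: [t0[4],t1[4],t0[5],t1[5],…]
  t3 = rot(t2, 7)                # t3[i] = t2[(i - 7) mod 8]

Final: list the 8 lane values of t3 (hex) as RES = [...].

RES = [ 0xce  0x3f  0xe0  0x22  0x3f  0x11  0x22  0xe0 ]

  t0: 28 14 8d ce e0 3f 22 11
  t1: 11 28 14 8d ce e0 3f 22
  t2: e0 ce 3f e0 22 3f 11 22
  t3: ce 3f e0 22 3f 11 22 e0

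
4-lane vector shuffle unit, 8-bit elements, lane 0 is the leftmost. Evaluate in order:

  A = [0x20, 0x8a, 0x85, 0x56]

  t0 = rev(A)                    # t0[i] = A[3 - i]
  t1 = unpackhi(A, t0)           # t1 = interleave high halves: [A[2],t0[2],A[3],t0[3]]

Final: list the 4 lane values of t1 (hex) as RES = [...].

RES = [ 0x85  0x8a  0x56  0x20 ]

t0 = [0x56, 0x85, 0x8a, 0x20]
t1 = [0x85, 0x8a, 0x56, 0x20]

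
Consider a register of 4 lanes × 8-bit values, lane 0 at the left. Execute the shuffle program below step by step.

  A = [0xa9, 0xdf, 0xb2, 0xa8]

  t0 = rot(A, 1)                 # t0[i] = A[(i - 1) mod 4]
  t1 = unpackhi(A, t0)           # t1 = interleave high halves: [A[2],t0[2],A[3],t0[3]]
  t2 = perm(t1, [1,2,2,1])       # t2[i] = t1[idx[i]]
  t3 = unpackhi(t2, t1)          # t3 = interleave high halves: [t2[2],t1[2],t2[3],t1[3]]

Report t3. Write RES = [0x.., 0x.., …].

RES = [ 0xa8  0xa8  0xdf  0xb2 ]

  t0: a8 a9 df b2
  t1: b2 df a8 b2
  t2: df a8 a8 df
  t3: a8 a8 df b2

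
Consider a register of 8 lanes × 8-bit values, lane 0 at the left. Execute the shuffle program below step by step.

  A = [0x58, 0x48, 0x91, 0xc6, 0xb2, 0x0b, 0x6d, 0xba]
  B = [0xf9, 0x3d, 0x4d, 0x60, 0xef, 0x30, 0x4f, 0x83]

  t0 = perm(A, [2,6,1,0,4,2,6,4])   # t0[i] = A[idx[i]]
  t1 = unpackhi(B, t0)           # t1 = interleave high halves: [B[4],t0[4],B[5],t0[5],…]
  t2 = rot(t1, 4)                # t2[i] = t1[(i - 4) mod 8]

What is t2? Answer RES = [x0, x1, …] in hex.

→ t0 |91|6d|48|58|b2|91|6d|b2|
→ t1 |ef|b2|30|91|4f|6d|83|b2|
→ t2 |4f|6d|83|b2|ef|b2|30|91|

RES = [ 0x4f  0x6d  0x83  0xb2  0xef  0xb2  0x30  0x91 ]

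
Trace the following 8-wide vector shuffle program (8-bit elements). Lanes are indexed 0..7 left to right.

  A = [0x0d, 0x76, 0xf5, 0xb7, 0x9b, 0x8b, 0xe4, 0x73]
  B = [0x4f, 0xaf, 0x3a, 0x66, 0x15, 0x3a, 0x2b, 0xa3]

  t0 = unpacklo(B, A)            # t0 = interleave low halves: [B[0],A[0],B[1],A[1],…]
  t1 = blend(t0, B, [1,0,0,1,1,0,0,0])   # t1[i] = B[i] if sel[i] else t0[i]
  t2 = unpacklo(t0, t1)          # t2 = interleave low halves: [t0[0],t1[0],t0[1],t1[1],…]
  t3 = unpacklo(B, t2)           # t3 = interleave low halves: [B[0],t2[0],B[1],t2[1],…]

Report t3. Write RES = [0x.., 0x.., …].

→ t0 |4f|0d|af|76|3a|f5|66|b7|
→ t1 |4f|0d|af|66|15|f5|66|b7|
→ t2 |4f|4f|0d|0d|af|af|76|66|
→ t3 |4f|4f|af|4f|3a|0d|66|0d|

RES = [ 0x4f  0x4f  0xaf  0x4f  0x3a  0x0d  0x66  0x0d ]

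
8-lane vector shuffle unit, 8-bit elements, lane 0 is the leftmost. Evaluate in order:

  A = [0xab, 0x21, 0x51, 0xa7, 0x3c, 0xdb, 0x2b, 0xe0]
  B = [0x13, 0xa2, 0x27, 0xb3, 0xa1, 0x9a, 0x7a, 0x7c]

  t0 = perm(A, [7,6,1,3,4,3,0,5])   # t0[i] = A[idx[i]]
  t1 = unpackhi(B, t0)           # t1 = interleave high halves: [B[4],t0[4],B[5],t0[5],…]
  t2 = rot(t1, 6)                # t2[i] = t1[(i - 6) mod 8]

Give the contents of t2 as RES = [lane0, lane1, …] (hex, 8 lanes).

RES = [ 0x9a  0xa7  0x7a  0xab  0x7c  0xdb  0xa1  0x3c ]

→ t0 |e0|2b|21|a7|3c|a7|ab|db|
→ t1 |a1|3c|9a|a7|7a|ab|7c|db|
→ t2 |9a|a7|7a|ab|7c|db|a1|3c|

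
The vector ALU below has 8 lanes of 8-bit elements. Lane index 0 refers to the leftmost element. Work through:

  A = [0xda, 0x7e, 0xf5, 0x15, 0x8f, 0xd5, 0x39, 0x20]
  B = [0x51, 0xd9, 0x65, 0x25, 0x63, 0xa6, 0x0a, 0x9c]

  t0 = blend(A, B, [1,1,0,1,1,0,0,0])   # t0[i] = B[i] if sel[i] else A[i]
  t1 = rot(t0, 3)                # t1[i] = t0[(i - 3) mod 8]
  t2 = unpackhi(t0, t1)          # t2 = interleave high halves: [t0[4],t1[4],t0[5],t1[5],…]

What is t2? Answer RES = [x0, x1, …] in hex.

RES = [0x63, 0xd9, 0xd5, 0xf5, 0x39, 0x25, 0x20, 0x63]

t0 = [0x51, 0xd9, 0xf5, 0x25, 0x63, 0xd5, 0x39, 0x20]
t1 = [0xd5, 0x39, 0x20, 0x51, 0xd9, 0xf5, 0x25, 0x63]
t2 = [0x63, 0xd9, 0xd5, 0xf5, 0x39, 0x25, 0x20, 0x63]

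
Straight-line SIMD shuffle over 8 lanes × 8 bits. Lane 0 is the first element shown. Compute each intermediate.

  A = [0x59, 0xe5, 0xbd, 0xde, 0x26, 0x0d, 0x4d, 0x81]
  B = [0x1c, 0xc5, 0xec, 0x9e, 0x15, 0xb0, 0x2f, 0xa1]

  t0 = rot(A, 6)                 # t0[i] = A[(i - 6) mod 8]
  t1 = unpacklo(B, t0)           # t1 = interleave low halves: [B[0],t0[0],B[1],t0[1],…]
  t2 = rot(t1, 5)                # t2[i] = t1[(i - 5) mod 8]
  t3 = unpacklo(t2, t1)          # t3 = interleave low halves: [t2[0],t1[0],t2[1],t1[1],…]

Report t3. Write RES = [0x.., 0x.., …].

RES = [ 0xde  0x1c  0xec  0xbd  0x26  0xc5  0x9e  0xde ]

t0 = [0xbd, 0xde, 0x26, 0x0d, 0x4d, 0x81, 0x59, 0xe5]
t1 = [0x1c, 0xbd, 0xc5, 0xde, 0xec, 0x26, 0x9e, 0x0d]
t2 = [0xde, 0xec, 0x26, 0x9e, 0x0d, 0x1c, 0xbd, 0xc5]
t3 = [0xde, 0x1c, 0xec, 0xbd, 0x26, 0xc5, 0x9e, 0xde]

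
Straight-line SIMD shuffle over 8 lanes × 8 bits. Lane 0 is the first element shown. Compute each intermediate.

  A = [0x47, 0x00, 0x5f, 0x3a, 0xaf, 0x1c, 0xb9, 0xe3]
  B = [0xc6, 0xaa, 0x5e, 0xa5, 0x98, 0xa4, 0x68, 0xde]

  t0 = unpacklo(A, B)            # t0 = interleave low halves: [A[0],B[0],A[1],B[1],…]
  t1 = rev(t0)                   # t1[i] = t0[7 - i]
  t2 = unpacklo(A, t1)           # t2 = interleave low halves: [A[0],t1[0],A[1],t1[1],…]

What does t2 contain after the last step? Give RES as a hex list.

t0 = [0x47, 0xc6, 0x00, 0xaa, 0x5f, 0x5e, 0x3a, 0xa5]
t1 = [0xa5, 0x3a, 0x5e, 0x5f, 0xaa, 0x00, 0xc6, 0x47]
t2 = [0x47, 0xa5, 0x00, 0x3a, 0x5f, 0x5e, 0x3a, 0x5f]

RES = [ 0x47  0xa5  0x00  0x3a  0x5f  0x5e  0x3a  0x5f ]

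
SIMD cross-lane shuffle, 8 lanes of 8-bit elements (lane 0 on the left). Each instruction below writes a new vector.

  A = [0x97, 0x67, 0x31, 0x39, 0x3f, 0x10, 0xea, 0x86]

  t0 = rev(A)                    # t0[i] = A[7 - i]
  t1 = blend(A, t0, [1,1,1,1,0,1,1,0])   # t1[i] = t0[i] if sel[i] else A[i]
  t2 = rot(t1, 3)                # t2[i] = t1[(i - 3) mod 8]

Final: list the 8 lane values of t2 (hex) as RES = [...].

  t0: 86 ea 10 3f 39 31 67 97
  t1: 86 ea 10 3f 3f 31 67 86
  t2: 31 67 86 86 ea 10 3f 3f

RES = [ 0x31  0x67  0x86  0x86  0xea  0x10  0x3f  0x3f ]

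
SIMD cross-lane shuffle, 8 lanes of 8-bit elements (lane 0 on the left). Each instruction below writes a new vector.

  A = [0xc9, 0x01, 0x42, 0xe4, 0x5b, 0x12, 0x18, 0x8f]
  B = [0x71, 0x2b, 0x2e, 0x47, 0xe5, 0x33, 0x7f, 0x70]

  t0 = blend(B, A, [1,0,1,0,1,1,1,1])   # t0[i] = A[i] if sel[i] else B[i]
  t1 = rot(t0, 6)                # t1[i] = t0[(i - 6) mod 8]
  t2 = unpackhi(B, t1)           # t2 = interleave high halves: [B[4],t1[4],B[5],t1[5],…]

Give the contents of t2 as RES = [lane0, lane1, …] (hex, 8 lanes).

t0 = [0xc9, 0x2b, 0x42, 0x47, 0x5b, 0x12, 0x18, 0x8f]
t1 = [0x42, 0x47, 0x5b, 0x12, 0x18, 0x8f, 0xc9, 0x2b]
t2 = [0xe5, 0x18, 0x33, 0x8f, 0x7f, 0xc9, 0x70, 0x2b]

RES = [0xe5, 0x18, 0x33, 0x8f, 0x7f, 0xc9, 0x70, 0x2b]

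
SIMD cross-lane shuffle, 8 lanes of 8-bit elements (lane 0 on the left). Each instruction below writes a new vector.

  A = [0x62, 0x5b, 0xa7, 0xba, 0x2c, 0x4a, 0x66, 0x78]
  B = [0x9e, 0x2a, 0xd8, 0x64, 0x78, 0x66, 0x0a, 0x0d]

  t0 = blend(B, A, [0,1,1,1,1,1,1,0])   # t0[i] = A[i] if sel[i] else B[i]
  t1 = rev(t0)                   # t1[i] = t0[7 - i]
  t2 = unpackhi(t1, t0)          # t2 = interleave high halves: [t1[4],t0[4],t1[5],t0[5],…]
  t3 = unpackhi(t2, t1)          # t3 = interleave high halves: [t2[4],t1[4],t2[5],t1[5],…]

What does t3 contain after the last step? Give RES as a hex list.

→ t0 |9e|5b|a7|ba|2c|4a|66|0d|
→ t1 |0d|66|4a|2c|ba|a7|5b|9e|
→ t2 |ba|2c|a7|4a|5b|66|9e|0d|
→ t3 |5b|ba|66|a7|9e|5b|0d|9e|

RES = [ 0x5b  0xba  0x66  0xa7  0x9e  0x5b  0x0d  0x9e ]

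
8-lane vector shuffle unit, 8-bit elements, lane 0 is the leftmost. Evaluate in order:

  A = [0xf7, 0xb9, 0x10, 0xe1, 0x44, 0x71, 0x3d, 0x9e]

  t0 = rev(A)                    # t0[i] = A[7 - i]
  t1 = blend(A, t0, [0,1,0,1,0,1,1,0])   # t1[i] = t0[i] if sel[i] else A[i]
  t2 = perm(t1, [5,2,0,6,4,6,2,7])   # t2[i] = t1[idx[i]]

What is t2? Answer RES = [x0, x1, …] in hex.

RES = [0x10, 0x10, 0xf7, 0xb9, 0x44, 0xb9, 0x10, 0x9e]

→ t0 |9e|3d|71|44|e1|10|b9|f7|
→ t1 |f7|3d|10|44|44|10|b9|9e|
→ t2 |10|10|f7|b9|44|b9|10|9e|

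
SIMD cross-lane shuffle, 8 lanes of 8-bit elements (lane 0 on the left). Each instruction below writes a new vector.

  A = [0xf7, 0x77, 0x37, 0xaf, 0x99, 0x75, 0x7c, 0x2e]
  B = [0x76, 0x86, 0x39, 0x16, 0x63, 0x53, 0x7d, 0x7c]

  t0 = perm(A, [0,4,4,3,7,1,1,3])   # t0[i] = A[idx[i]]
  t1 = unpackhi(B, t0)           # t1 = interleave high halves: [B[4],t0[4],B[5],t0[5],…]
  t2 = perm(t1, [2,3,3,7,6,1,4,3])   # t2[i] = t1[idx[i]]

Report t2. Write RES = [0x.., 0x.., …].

RES = [ 0x53  0x77  0x77  0xaf  0x7c  0x2e  0x7d  0x77 ]

→ t0 |f7|99|99|af|2e|77|77|af|
→ t1 |63|2e|53|77|7d|77|7c|af|
→ t2 |53|77|77|af|7c|2e|7d|77|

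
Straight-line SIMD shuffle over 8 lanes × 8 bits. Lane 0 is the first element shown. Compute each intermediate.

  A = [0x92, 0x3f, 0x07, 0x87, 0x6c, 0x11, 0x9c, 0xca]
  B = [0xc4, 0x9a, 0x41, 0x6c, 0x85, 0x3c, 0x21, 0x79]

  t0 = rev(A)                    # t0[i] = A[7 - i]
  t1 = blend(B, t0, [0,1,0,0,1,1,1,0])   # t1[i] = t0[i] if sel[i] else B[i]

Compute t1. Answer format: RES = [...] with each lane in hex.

→ t0 |ca|9c|11|6c|87|07|3f|92|
→ t1 |c4|9c|41|6c|87|07|3f|79|

RES = [0xc4, 0x9c, 0x41, 0x6c, 0x87, 0x07, 0x3f, 0x79]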